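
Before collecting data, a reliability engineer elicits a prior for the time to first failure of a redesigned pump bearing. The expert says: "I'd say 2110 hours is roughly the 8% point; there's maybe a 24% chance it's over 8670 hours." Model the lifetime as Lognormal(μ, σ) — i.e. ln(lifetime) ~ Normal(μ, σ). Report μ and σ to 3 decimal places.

μ ≈ 8.595, σ ≈ 0.669

If T ~ Lognormal(μ,σ) then ln T ~ Normal(μ,σ), so the p-quantile of ln T is μ + z_p·σ.
ln(2110) = 7.654 and ln(8670) = 9.068; z_{0.08} = -1.405, z_{0.76} = 0.7063.
σ = (9.068 − 7.654)/(0.7063 − (-1.405)) = 0.669.
μ = 7.654 − (-1.405)·0.669 = 8.595.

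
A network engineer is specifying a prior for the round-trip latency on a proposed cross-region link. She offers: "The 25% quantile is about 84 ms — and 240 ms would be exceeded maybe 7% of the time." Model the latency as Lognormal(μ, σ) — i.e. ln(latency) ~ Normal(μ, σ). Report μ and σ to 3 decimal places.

If T ~ Lognormal(μ,σ) then ln T ~ Normal(μ,σ), so the p-quantile of ln T is μ + z_p·σ.
ln(84) = 4.431 and ln(240) = 5.481; z_{0.25} = -0.6745, z_{0.93} = 1.476.
σ = (5.481 − 4.431)/(1.476 − (-0.6745)) = 0.488.
μ = 4.431 − (-0.6745)·0.488 = 4.760.

μ ≈ 4.760, σ ≈ 0.488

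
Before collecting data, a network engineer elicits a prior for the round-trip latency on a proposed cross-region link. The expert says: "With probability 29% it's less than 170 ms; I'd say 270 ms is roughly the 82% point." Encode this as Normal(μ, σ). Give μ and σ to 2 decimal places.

μ = 207.68, σ = 68.09

The p-quantile of Normal(μ,σ) is μ + z_p·σ, with z_{0.29} = -0.5534 and z_{0.82} = 0.9154.
Eliminate σ: μ = (z₂·x₁ − z₁·x₂)/(z₂ − z₁) = (0.9154·170 − (-0.5534)·270)/1.469 = 207.68.
Then σ = (x₂ − x₁)/(z₂ − z₁) = (270 − 170)/1.469 = 68.09.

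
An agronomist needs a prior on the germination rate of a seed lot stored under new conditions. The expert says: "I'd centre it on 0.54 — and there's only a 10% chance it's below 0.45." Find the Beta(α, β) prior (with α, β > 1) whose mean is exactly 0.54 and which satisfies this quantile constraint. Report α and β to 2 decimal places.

With mean 0.54 fixed, write α = 0.54s, β = 0.46s where s = α+β.
Need P(θ < 0.45) = 0.1 under Beta(0.54s, 0.46s). Normal approximation: (q−m)/√(m(1−m)/s) ≈ z_{0.1} = -1.28, so s ≈ 0.54·0.46·(-1.28)²/(0.45−0.54)² = 50.4.
At s = 50.4: P(θ<0.45) ≈ 0.100. Adjusting to match 0.1 gives s ≈ 50.42.
So α = 0.54·50.42 ≈ 27.23, β = 0.46·50.42 ≈ 23.19.

α ≈ 27.23, β ≈ 23.19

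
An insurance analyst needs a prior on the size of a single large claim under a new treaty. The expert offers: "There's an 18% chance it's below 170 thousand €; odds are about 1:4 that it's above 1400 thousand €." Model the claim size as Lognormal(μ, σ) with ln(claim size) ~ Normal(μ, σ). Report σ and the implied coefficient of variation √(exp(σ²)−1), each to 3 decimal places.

σ ≈ 1.200, CV ≈ 1.795

If T ~ Lognormal(μ,σ) then ln T ~ Normal(μ,σ), so the p-quantile of ln T is μ + z_p·σ.
ln(170) = 5.136 and ln(1400) = 7.244; z_{0.18} = -0.9154, z_{0.8} = 0.8416.
σ = (7.244 − 5.136)/(0.8416 − (-0.9154)) = 1.200.
μ = 5.136 − (-0.9154)·1.200 = 6.234.
CV = √(exp(σ²)−1) = √(exp(1.4401)−1) = 1.795.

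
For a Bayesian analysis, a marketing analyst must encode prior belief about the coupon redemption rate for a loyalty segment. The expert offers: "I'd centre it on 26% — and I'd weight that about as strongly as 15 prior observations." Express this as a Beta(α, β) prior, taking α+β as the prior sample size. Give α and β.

Under the effective-sample-size interpretation, Beta(α, β) has prior mean α/(α+β) and prior sample size α+β.
So α+β = 15 and α/(α+β) = 0.26, giving α = 0.26·15 = 3.9 and β = 15 − 3.9 = 11.1.

α = 3.9, β = 11.1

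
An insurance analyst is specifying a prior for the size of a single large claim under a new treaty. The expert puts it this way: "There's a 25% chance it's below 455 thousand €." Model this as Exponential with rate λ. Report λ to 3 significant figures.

λ ≈ 0.000632

P(T < 455.0) = 1 − e^(−λ·455.0) = 0.25, so λ = −ln(1−0.25)/455.0 = −ln(0.75)/455.0 = 0.000632.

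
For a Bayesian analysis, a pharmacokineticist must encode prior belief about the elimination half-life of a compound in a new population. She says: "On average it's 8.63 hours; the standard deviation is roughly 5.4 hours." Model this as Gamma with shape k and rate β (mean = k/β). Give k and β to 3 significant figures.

For Gamma(k, rate β): mean = k/β, variance = k/β², so CV = 1/√k.
CV = SD/mean = 5.4/8.63 = 0.6257, hence k = 1/CV² = 2.55.
Then β = k/mean = 2.55/8.63 = 0.296.

k ≈ 2.55, β ≈ 0.296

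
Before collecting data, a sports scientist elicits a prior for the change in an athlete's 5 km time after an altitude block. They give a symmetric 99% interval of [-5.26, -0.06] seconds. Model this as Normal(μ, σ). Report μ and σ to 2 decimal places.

A symmetric 99% interval runs μ ± z·σ with z = 2.576.
Half-width = 2.6, so σ = 2.6/2.576 = 1.01.
μ is the interval midpoint, -2.66.

μ = -2.66, σ = 1.01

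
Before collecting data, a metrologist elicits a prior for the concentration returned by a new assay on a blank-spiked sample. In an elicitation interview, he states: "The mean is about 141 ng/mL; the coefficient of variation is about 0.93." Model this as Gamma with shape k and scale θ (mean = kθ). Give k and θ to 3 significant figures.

k ≈ 1.16, θ ≈ 122

For Gamma(k, scale θ): mean = kθ, variance = kθ², so CV = 1/√k.
CV = 0.93, hence k = 1/CV² = 1.16.
Then θ = mean/k = 141/1.16 = 122.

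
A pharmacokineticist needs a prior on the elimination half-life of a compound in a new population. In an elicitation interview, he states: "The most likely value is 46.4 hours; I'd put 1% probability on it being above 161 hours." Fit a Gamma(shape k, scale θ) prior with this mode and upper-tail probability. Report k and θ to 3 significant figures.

Gamma(k,θ) with k>1 has mode (k−1)θ, so θ = 46.4/(k−1).
Need P(X < 161) = 0.99 with θ tied to k this way. Start at k = 2, θ = 46.4: P(X<161) ≈ 0.861.
Too low — raise k to concentrate. Iterating converges to k ≈ 3.8.
Then θ = 46.4/(3.8−1) ≈ 16.5.

k ≈ 3.8, θ ≈ 16.5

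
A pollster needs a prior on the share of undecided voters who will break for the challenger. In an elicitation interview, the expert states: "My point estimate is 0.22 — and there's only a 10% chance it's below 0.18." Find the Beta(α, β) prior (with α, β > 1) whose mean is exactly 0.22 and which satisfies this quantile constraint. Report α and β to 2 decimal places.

α ≈ 37.21, β ≈ 131.93

With mean 0.22 fixed, write α = 0.22s, β = 0.78s where s = α+β.
Need P(θ < 0.18) = 0.1 under Beta(0.22s, 0.78s). Normal approximation: (q−m)/√(m(1−m)/s) ≈ z_{0.1} = -1.28, so s ≈ 0.22·0.78·(-1.28)²/(0.18−0.22)² = 176.1.
At s = 176.1: P(θ<0.18) ≈ 0.095. Adjusting to match 0.1 gives s ≈ 169.14.
So α = 0.22·169.14 ≈ 37.21, β = 0.78·169.14 ≈ 131.93.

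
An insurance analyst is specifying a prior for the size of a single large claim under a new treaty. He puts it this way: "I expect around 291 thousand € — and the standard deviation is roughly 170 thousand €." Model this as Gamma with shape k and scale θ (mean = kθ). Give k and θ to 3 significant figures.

k ≈ 2.93, θ ≈ 99.3

For Gamma(k, scale θ): mean = kθ, variance = kθ², so CV = 1/√k.
CV = SD/mean = 170/291 = 0.5842, hence k = 1/CV² = 2.93.
Then θ = mean/k = 291/2.93 = 99.3.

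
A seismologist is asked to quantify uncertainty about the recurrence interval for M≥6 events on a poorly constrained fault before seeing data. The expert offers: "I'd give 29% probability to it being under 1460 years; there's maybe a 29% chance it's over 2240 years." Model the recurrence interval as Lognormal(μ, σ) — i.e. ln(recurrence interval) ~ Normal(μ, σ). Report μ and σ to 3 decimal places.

μ ≈ 7.500, σ ≈ 0.387

If T ~ Lognormal(μ,σ) then ln T ~ Normal(μ,σ), so the p-quantile of ln T is μ + z_p·σ.
ln(1460) = 7.286 and ln(2240) = 7.714; z_{0.29} = -0.5534, z_{0.71} = 0.5534.
σ = (7.714 − 7.286)/(0.5534 − (-0.5534)) = 0.387.
μ = 7.286 − (-0.5534)·0.387 = 7.500.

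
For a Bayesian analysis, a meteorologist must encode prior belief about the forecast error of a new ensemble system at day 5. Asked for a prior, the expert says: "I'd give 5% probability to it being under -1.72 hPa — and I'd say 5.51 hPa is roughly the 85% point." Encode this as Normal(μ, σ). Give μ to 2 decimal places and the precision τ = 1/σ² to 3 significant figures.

For Normal(μ,σ), the p-quantile is μ + z_p·σ. Here z_{0.05} = -1.645, z_{0.85} = 1.036.
So -1.72 = μ − 1.645σ and 5.51 = μ + 1.036σ.
Subtracting: σ = (5.51 − -1.72)/(1.036 − (-1.645)) = 2.70.
Then μ = -1.72 − (-1.645)·2.70 = 2.72.
Precision τ = 1/σ² = 1/2.696² = 0.138.

μ = 2.72, τ = 0.138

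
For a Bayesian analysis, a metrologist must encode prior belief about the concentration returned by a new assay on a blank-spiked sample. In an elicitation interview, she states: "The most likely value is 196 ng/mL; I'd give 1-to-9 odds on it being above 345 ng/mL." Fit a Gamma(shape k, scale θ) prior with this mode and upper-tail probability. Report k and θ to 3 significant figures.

Gamma(k,θ) with k>1 has mode (k−1)θ, so θ = 196/(k−1).
Need P(X < 345) = 0.9 with θ tied to k this way. Start at k = 2, θ = 196: P(X<345) ≈ 0.525.
Too low — raise k to concentrate. Iterating converges to k ≈ 6.94.
Then θ = 196/(6.94−1) ≈ 33.

k ≈ 6.94, θ ≈ 33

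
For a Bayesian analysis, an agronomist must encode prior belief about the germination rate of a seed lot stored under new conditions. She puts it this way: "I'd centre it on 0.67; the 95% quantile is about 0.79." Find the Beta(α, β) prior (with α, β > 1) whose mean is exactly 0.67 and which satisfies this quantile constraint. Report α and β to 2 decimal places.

With mean 0.67 fixed, write α = 0.67s, β = 0.33s where s = α+β.
Need P(θ < 0.79) = 0.95 under Beta(0.67s, 0.33s). Normal approximation: (q−m)/√(m(1−m)/s) ≈ z_{0.95} = 1.64, so s ≈ 0.67·0.33·(1.64)²/(0.79−0.67)² = 41.5.
At s = 41.5: P(θ<0.79) ≈ 0.960. Adjusting to match 0.95 gives s ≈ 37.11.
So α = 0.67·37.11 ≈ 24.87, β = 0.33·37.11 ≈ 12.25.

α ≈ 24.87, β ≈ 12.25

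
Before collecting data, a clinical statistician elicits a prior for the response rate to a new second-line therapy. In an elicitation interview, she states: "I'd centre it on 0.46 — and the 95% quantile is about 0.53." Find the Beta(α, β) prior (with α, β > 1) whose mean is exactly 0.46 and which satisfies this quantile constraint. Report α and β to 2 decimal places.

With mean 0.46 fixed, write α = 0.46s, β = 0.54s where s = α+β.
Need P(θ < 0.53) = 0.95 under Beta(0.46s, 0.54s). Normal approximation: (q−m)/√(m(1−m)/s) ≈ z_{0.95} = 1.64, so s ≈ 0.46·0.54·(1.64)²/(0.53−0.46)² = 137.2.
At s = 137.2: P(θ<0.53) ≈ 0.950. Adjusting to match 0.95 gives s ≈ 137.60.
So α = 0.46·137.60 ≈ 63.30, β = 0.54·137.60 ≈ 74.30.

α ≈ 63.30, β ≈ 74.30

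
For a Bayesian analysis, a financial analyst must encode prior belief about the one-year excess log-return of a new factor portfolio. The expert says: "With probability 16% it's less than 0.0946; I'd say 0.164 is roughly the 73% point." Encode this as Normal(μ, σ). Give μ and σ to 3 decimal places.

μ = 0.138, σ = 0.043

The p-quantile of Normal(μ,σ) is μ + z_p·σ, with z_{0.16} = -0.9945 and z_{0.73} = 0.6128.
Eliminate σ: μ = (z₂·x₁ − z₁·x₂)/(z₂ − z₁) = (0.6128·0.0946 − (-0.9945)·0.164)/1.607 = 0.138.
Then σ = (x₂ − x₁)/(z₂ − z₁) = (0.164 − 0.0946)/1.607 = 0.043.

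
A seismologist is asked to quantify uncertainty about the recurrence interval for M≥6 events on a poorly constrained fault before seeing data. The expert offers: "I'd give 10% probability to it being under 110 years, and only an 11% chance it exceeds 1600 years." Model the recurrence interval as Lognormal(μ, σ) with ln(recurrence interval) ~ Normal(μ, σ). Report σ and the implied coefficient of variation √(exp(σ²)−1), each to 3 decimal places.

If T ~ Lognormal(μ,σ) then ln T ~ Normal(μ,σ), so the p-quantile of ln T is μ + z_p·σ.
ln(110) = 4.7 and ln(1600) = 7.378; z_{0.1} = -1.282, z_{0.89} = 1.227.
σ = (7.378 − 4.7)/(1.227 − (-1.282)) = 1.067.
μ = 4.7 − (-1.282)·1.067 = 6.068.
CV = √(exp(σ²)−1) = √(exp(1.1395)−1) = 1.458.

σ ≈ 1.067, CV ≈ 1.458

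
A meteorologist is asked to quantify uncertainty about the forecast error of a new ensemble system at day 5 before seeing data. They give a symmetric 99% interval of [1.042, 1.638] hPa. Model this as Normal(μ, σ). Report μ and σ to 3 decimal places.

μ = 1.340, σ = 0.116

A symmetric 99% interval runs μ ± z·σ with z = 2.576.
Half-width = 0.298, so σ = 0.298/2.576 = 0.116.
μ is the interval midpoint, 1.340.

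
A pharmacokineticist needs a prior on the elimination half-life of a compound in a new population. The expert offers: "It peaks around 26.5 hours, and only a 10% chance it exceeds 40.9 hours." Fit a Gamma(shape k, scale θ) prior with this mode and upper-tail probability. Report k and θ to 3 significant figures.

k ≈ 10.9, θ ≈ 2.67

Gamma(k,θ) with k>1 has mode (k−1)θ, so θ = 26.5/(k−1).
Need P(X < 40.9) = 0.9 with θ tied to k this way. Start at k = 2, θ = 26.5: P(X<40.9) ≈ 0.457.
Too low — raise k to concentrate. Iterating converges to k ≈ 10.9.
Then θ = 26.5/(10.9−1) ≈ 2.67.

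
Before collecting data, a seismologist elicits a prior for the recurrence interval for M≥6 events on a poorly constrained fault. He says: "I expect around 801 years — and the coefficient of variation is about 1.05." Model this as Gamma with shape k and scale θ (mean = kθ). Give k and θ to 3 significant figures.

k ≈ 0.907, θ ≈ 883

For Gamma(k, scale θ): mean = kθ, variance = kθ², so CV = 1/√k.
CV = 1.05, hence k = 1/CV² = 0.907.
Then θ = mean/k = 801/0.907 = 883.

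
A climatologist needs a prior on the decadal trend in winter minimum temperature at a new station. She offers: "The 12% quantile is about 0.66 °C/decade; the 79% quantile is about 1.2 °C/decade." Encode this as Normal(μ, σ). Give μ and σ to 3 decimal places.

μ = 0.980, σ = 0.273

For Normal(μ,σ), the p-quantile is μ + z_p·σ. Here z_{0.12} = -1.175, z_{0.79} = 0.8064.
So 0.66 = μ − 1.175σ and 1.2 = μ + 0.8064σ.
Subtracting: σ = (1.2 − 0.66)/(0.8064 − (-1.175)) = 0.273.
Then μ = 0.66 − (-1.175)·0.273 = 0.980.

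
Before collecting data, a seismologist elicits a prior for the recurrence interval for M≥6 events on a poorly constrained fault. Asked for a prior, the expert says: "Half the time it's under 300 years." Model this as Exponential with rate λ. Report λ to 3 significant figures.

Exponential median = ln 2 / λ, so λ = ln 2 / 300.0 = 0.00231.

λ ≈ 0.00231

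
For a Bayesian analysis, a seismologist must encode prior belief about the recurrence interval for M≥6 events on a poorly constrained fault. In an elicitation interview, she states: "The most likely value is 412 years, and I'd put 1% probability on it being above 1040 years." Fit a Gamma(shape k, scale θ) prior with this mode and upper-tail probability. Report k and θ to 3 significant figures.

Gamma(k,θ) with k>1 has mode (k−1)θ, so θ = 412/(k−1).
Need P(X < 1040) = 0.99 with θ tied to k this way. Start at k = 2, θ = 412: P(X<1040) ≈ 0.718.
Too low — raise k to concentrate. Iterating converges to k ≈ 6.46.
Then θ = 412/(6.46−1) ≈ 75.4.

k ≈ 6.46, θ ≈ 75.4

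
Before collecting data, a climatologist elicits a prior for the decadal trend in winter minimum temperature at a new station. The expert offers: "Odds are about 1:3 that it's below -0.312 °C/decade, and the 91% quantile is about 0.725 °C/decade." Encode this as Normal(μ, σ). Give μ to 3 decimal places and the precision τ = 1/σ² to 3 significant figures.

The p-quantile of Normal(μ,σ) is μ + z_p·σ, with z_{0.25} = -0.6745 and z_{0.91} = 1.341.
Eliminate σ: μ = (z₂·x₁ − z₁·x₂)/(z₂ − z₁) = (1.341·-0.312 − (-0.6745)·0.725)/2.015 = 0.035.
Then σ = (x₂ − x₁)/(z₂ − z₁) = (0.725 − -0.312)/2.015 = 0.515.
Precision τ = 1/σ² = 1/0.5146² = 3.78.

μ = 0.035, τ = 3.78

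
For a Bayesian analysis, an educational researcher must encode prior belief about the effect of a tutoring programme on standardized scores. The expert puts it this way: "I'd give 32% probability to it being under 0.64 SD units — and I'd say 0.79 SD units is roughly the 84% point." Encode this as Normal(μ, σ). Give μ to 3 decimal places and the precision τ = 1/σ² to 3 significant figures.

μ = 0.688, τ = 95

The p-quantile of Normal(μ,σ) is μ + z_p·σ, with z_{0.32} = -0.4677 and z_{0.84} = 0.9945.
Eliminate σ: μ = (z₂·x₁ − z₁·x₂)/(z₂ − z₁) = (0.9945·0.64 − (-0.4677)·0.79)/1.462 = 0.688.
Then σ = (x₂ − x₁)/(z₂ − z₁) = (0.79 − 0.64)/1.462 = 0.103.
Precision τ = 1/σ² = 1/0.1026² = 95.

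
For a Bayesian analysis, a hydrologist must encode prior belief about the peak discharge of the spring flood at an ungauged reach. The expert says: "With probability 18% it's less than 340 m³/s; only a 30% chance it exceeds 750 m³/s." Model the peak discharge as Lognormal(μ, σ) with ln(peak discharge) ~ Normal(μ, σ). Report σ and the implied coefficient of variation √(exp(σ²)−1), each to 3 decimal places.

σ ≈ 0.549, CV ≈ 0.594

If T ~ Lognormal(μ,σ) then ln T ~ Normal(μ,σ), so the p-quantile of ln T is μ + z_p·σ.
ln(340) = 5.829 and ln(750) = 6.62; z_{0.18} = -0.9154, z_{0.7} = 0.5244.
σ = (6.62 − 5.829)/(0.5244 − (-0.9154)) = 0.549.
μ = 5.829 − (-0.9154)·0.549 = 6.332.
CV = √(exp(σ²)−1) = √(exp(0.3019)−1) = 0.594.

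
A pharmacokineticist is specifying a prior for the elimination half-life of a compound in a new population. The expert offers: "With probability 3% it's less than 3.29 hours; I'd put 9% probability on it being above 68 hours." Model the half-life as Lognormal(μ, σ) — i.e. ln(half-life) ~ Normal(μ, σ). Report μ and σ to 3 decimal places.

If T ~ Lognormal(μ,σ) then ln T ~ Normal(μ,σ), so the p-quantile of ln T is μ + z_p·σ.
ln(3.29) = 1.191 and ln(68) = 4.22; z_{0.03} = -1.881, z_{0.91} = 1.341.
σ = (4.22 − 1.191)/(1.341 − (-1.881)) = 0.940.
μ = 1.191 − (-1.881)·0.940 = 2.959.

μ ≈ 2.959, σ ≈ 0.940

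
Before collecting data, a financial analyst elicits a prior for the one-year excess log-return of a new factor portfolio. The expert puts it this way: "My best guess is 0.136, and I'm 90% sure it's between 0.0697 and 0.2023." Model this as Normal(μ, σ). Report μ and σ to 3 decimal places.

A symmetric 90% interval runs μ ± z·σ with z = 1.645.
Half-width = 0.0663, so σ = 0.0663/1.645 = 0.040.
μ is the stated best guess, 0.136.

μ = 0.136, σ = 0.040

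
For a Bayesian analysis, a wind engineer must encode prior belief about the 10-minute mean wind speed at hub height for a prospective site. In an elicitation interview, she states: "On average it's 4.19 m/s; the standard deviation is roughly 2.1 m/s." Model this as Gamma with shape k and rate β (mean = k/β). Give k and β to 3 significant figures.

k ≈ 3.98, β ≈ 0.95

For Gamma(k, rate β): mean = k/β, variance = k/β², so CV = 1/√k.
CV = SD/mean = 2.1/4.19 = 0.5012, hence k = 1/CV² = 3.98.
Then β = k/mean = 3.98/4.19 = 0.95.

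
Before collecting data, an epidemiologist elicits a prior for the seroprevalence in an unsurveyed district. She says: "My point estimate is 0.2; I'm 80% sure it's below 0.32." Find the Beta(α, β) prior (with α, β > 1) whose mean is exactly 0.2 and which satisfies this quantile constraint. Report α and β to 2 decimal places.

α ≈ 1.24, β ≈ 4.98

With mean 0.2 fixed, write α = 0.2s, β = 0.8s where s = α+β.
Need P(θ < 0.32) = 0.8 under Beta(0.2s, 0.8s). Normal approximation: (q−m)/√(m(1−m)/s) ≈ z_{0.8} = 0.842, so s ≈ 0.2·0.8·(0.842)²/(0.32−0.2)² = 7.9.
At s = 7.9: P(θ<0.32) ≈ 0.817. Adjusting to match 0.8 gives s ≈ 6.22.
So α = 0.2·6.22 ≈ 1.24, β = 0.8·6.22 ≈ 4.98.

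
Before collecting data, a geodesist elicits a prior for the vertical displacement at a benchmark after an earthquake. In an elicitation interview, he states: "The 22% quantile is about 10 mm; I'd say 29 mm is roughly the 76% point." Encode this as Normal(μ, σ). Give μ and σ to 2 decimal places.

μ = 19.92, σ = 12.85

The p-quantile of Normal(μ,σ) is μ + z_p·σ, with z_{0.22} = -0.7722 and z_{0.76} = 0.7063.
Eliminate σ: μ = (z₂·x₁ − z₁·x₂)/(z₂ − z₁) = (0.7063·10 − (-0.7722)·29)/1.478 = 19.92.
Then σ = (x₂ − x₁)/(z₂ − z₁) = (29 − 10)/1.478 = 12.85.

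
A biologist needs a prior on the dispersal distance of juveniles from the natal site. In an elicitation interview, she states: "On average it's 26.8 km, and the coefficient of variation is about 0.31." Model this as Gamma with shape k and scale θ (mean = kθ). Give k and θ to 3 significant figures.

For Gamma(k, scale θ): mean = kθ, variance = kθ², so CV = 1/√k.
CV = 0.31, hence k = 1/CV² = 10.4.
Then θ = mean/k = 26.8/10.4 = 2.58.

k ≈ 10.4, θ ≈ 2.58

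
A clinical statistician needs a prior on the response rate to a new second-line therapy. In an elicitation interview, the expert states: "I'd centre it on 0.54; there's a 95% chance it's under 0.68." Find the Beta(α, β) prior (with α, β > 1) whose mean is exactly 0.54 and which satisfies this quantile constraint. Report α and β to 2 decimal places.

α ≈ 17.67, β ≈ 15.05

With mean 0.54 fixed, write α = 0.54s, β = 0.46s where s = α+β.
Need P(θ < 0.68) = 0.95 under Beta(0.54s, 0.46s). Normal approximation: (q−m)/√(m(1−m)/s) ≈ z_{0.95} = 1.64, so s ≈ 0.54·0.46·(1.64)²/(0.68−0.54)² = 34.3.
At s = 34.3: P(θ<0.68) ≈ 0.954. Adjusting to match 0.95 gives s ≈ 32.72.
So α = 0.54·32.72 ≈ 17.67, β = 0.46·32.72 ≈ 15.05.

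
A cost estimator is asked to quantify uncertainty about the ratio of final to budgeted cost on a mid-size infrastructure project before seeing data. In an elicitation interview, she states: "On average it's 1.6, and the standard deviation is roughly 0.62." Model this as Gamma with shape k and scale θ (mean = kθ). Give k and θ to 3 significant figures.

k ≈ 6.66, θ ≈ 0.24

For Gamma(k, scale θ): mean = kθ, variance = kθ², so CV = 1/√k.
CV = SD/mean = 0.62/1.6 = 0.3875, hence k = 1/CV² = 6.66.
Then θ = mean/k = 1.6/6.66 = 0.24.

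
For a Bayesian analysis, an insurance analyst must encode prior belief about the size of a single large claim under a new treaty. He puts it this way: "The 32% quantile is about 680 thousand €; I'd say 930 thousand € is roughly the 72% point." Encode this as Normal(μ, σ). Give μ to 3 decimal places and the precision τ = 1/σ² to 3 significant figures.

For Normal(μ,σ), the p-quantile is μ + z_p·σ. Here z_{0.32} = -0.4677, z_{0.72} = 0.5828.
So 680 = μ − 0.4677σ and 930 = μ + 0.5828σ.
Subtracting: σ = (930 − 680)/(0.5828 − (-0.4677)) = 237.973.
Then μ = 680 − (-0.4677)·237.973 = 791.300.
Precision τ = 1/σ² = 1/238² = 1.77e-05.

μ = 791.300, τ = 1.77e-05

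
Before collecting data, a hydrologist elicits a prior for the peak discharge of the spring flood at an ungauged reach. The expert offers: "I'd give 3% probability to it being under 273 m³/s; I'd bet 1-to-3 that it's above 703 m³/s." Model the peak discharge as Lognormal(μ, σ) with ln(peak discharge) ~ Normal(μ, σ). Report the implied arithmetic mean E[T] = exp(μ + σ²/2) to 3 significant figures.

E[T] ≈ 587 m³/s

If T ~ Lognormal(μ,σ) then ln T ~ Normal(μ,σ), so the p-quantile of ln T is μ + z_p·σ.
ln(273) = 5.609 and ln(703) = 6.555; z_{0.03} = -1.881, z_{0.75} = 0.6745.
σ = (6.555 − 5.609)/(0.6745 − (-1.881)) = 0.370.
μ = 5.609 − (-1.881)·0.370 = 6.306.
E[T] = exp(μ + σ²/2) = exp(6.306 + 0.0685) = 587 m³/s.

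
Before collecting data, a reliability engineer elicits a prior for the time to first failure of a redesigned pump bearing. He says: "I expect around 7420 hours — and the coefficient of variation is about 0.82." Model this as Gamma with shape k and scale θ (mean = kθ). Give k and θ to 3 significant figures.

k ≈ 1.49, θ ≈ 4990

For Gamma(k, scale θ): mean = kθ, variance = kθ², so CV = 1/√k.
CV = 0.82, hence k = 1/CV² = 1.49.
Then θ = mean/k = 7420/1.49 = 4990.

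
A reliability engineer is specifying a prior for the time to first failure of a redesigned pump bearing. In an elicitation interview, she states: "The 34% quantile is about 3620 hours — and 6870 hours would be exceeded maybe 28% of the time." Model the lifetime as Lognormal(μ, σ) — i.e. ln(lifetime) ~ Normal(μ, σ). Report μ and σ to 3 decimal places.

If T ~ Lognormal(μ,σ) then ln T ~ Normal(μ,σ), so the p-quantile of ln T is μ + z_p·σ.
ln(3620) = 8.194 and ln(6870) = 8.835; z_{0.34} = -0.4125, z_{0.72} = 0.5828.
σ = (8.835 − 8.194)/(0.5828 − (-0.4125)) = 0.644.
μ = 8.194 − (-0.4125)·0.644 = 8.460.

μ ≈ 8.460, σ ≈ 0.644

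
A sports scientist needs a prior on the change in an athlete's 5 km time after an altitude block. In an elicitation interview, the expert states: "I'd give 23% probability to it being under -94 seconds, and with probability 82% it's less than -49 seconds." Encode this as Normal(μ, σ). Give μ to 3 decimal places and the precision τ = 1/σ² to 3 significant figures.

μ = -73.901, τ = 0.00135

For Normal(μ,σ), the p-quantile is μ + z_p·σ. Here z_{0.23} = -0.7388, z_{0.82} = 0.9154.
So -94 = μ − 0.7388σ and -49 = μ + 0.9154σ.
Subtracting: σ = (-49 − -94)/(0.9154 − (-0.7388)) = 27.203.
Then μ = -94 − (-0.7388)·27.203 = -73.901.
Precision τ = 1/σ² = 1/27.2² = 0.00135.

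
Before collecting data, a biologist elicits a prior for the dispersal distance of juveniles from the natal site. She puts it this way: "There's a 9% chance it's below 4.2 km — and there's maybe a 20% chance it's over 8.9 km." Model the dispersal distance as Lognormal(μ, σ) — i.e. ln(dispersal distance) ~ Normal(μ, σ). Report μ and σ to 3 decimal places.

If T ~ Lognormal(μ,σ) then ln T ~ Normal(μ,σ), so the p-quantile of ln T is μ + z_p·σ.
ln(4.2) = 1.435 and ln(8.9) = 2.186; z_{0.09} = -1.341, z_{0.8} = 0.8416.
σ = (2.186 − 1.435)/(0.8416 − (-1.341)) = 0.344.
μ = 1.435 − (-1.341)·0.344 = 1.896.

μ ≈ 1.896, σ ≈ 0.344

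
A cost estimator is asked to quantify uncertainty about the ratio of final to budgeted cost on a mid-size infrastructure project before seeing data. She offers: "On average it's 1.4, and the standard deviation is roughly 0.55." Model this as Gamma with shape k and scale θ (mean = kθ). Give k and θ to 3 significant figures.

k ≈ 6.48, θ ≈ 0.216

For Gamma(k, scale θ): mean = kθ, variance = kθ², so CV = 1/√k.
CV = SD/mean = 0.55/1.4 = 0.3929, hence k = 1/CV² = 6.48.
Then θ = mean/k = 1.4/6.48 = 0.216.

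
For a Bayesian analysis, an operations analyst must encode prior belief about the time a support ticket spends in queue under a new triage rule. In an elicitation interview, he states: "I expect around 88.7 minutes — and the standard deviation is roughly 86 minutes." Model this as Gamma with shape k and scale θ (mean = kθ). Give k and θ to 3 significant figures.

For Gamma(k, scale θ): mean = kθ, variance = kθ², so CV = 1/√k.
CV = SD/mean = 86/88.7 = 0.9696, hence k = 1/CV² = 1.06.
Then θ = mean/k = 88.7/1.06 = 83.4.

k ≈ 1.06, θ ≈ 83.4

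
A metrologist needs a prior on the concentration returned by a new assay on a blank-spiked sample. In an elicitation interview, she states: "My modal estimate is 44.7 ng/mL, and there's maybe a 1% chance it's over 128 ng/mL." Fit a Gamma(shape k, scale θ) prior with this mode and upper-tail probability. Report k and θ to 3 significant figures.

k ≈ 5.11, θ ≈ 10.9

Gamma(k,θ) with k>1 has mode (k−1)θ, so θ = 44.7/(k−1).
Need P(X < 128) = 0.99 with θ tied to k this way. Start at k = 2, θ = 44.7: P(X<128) ≈ 0.780.
Too low — raise k to concentrate. Iterating converges to k ≈ 5.11.
Then θ = 44.7/(5.11−1) ≈ 10.9.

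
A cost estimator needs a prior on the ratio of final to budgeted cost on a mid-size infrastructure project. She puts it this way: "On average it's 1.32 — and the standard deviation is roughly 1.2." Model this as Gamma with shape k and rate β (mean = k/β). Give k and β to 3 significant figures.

For Gamma(k, rate β): mean = k/β, variance = k/β², so CV = 1/√k.
CV = SD/mean = 1.2/1.32 = 0.9091, hence k = 1/CV² = 1.21.
Then β = k/mean = 1.21/1.32 = 0.917.

k ≈ 1.21, β ≈ 0.917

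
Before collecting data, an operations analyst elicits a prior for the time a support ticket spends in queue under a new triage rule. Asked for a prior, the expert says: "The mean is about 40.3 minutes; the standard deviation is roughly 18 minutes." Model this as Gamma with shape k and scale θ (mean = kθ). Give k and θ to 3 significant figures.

For Gamma(k, scale θ): mean = kθ, variance = kθ², so CV = 1/√k.
CV = SD/mean = 18/40.3 = 0.4467, hence k = 1/CV² = 5.01.
Then θ = mean/k = 40.3/5.01 = 8.04.

k ≈ 5.01, θ ≈ 8.04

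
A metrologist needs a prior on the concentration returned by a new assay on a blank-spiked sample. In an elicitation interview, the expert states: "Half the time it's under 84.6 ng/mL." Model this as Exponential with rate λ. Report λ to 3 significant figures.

λ ≈ 0.00819

Exponential median = ln 2 / λ, so λ = ln 2 / 84.6 = 0.00819.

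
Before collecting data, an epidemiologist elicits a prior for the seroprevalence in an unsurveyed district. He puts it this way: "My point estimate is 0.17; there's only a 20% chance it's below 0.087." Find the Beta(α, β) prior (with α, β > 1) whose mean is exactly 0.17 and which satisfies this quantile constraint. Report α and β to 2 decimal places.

With mean 0.17 fixed, write α = 0.17s, β = 0.83s where s = α+β.
Need P(θ < 0.087) = 0.2 under Beta(0.17s, 0.83s). Normal approximation: (q−m)/√(m(1−m)/s) ≈ z_{0.2} = -0.842, so s ≈ 0.17·0.83·(-0.842)²/(0.087−0.17)² = 14.5.
At s = 14.5: P(θ<0.087) ≈ 0.204. Adjusting to match 0.2 gives s ≈ 14.86.
So α = 0.17·14.86 ≈ 2.53, β = 0.83·14.86 ≈ 12.33.

α ≈ 2.53, β ≈ 12.33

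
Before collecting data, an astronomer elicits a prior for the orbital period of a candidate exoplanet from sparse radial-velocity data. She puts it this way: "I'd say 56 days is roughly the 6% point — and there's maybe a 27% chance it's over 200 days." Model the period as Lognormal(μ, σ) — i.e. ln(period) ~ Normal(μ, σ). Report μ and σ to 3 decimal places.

μ ≈ 4.938, σ ≈ 0.587

If T ~ Lognormal(μ,σ) then ln T ~ Normal(μ,σ), so the p-quantile of ln T is μ + z_p·σ.
ln(56) = 4.025 and ln(200) = 5.298; z_{0.06} = -1.555, z_{0.73} = 0.6128.
σ = (5.298 − 4.025)/(0.6128 − (-1.555)) = 0.587.
μ = 4.025 − (-1.555)·0.587 = 4.938.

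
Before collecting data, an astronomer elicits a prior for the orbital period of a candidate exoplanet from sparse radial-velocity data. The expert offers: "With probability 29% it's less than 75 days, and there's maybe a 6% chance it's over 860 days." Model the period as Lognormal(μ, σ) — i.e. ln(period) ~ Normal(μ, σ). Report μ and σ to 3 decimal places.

If T ~ Lognormal(μ,σ) then ln T ~ Normal(μ,σ), so the p-quantile of ln T is μ + z_p·σ.
ln(75) = 4.317 and ln(860) = 6.757; z_{0.29} = -0.5534, z_{0.94} = 1.555.
σ = (6.757 − 4.317)/(1.555 − (-0.5534)) = 1.157.
μ = 4.317 − (-0.5534)·1.157 = 4.958.

μ ≈ 4.958, σ ≈ 1.157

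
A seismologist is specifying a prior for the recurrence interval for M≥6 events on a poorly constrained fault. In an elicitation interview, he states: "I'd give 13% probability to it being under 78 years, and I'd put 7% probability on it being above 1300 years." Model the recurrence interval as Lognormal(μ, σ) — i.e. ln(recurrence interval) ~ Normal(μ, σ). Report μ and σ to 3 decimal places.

If T ~ Lognormal(μ,σ) then ln T ~ Normal(μ,σ), so the p-quantile of ln T is μ + z_p·σ.
ln(78) = 4.357 and ln(1300) = 7.17; z_{0.13} = -1.126, z_{0.93} = 1.476.
σ = (7.17 − 4.357)/(1.476 − (-1.126)) = 1.081.
μ = 4.357 − (-1.126)·1.081 = 5.575.

μ ≈ 5.575, σ ≈ 1.081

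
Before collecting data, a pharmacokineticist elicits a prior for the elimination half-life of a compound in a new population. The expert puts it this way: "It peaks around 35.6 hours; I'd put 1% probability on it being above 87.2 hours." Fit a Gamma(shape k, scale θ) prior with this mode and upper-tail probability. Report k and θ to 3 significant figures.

k ≈ 6.87, θ ≈ 6.06

Gamma(k,θ) with k>1 has mode (k−1)θ, so θ = 35.6/(k−1).
Need P(X < 87.2) = 0.99 with θ tied to k this way. Start at k = 2, θ = 35.6: P(X<87.2) ≈ 0.702.
Too low — raise k to concentrate. Iterating converges to k ≈ 6.87.
Then θ = 35.6/(6.87−1) ≈ 6.06.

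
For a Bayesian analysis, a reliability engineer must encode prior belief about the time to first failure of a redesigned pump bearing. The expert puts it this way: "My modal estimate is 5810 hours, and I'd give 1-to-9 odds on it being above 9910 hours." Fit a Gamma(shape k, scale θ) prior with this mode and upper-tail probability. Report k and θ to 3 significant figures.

k ≈ 7.64, θ ≈ 875

Gamma(k,θ) with k>1 has mode (k−1)θ, so θ = 5810/(k−1).
Need P(X < 9910) = 0.9 with θ tied to k this way. Start at k = 2, θ = 5810: P(X<9910) ≈ 0.509.
Too low — raise k to concentrate. Iterating converges to k ≈ 7.64.
Then θ = 5810/(7.64−1) ≈ 875.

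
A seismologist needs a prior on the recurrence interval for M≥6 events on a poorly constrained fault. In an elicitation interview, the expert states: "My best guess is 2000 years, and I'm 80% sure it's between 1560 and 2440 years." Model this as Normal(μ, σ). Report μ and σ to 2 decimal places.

A symmetric 80% interval runs μ ± z·σ with z = 1.282.
Half-width = 440, so σ = 440/1.282 = 343.33.
μ is the stated best guess, 2000.00.

μ = 2000.00, σ = 343.33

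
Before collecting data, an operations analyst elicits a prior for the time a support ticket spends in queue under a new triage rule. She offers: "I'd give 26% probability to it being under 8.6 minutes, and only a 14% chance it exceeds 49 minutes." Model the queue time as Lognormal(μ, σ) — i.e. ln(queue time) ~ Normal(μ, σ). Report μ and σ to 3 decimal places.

μ ≈ 2.801, σ ≈ 1.010

If T ~ Lognormal(μ,σ) then ln T ~ Normal(μ,σ), so the p-quantile of ln T is μ + z_p·σ.
ln(8.6) = 2.152 and ln(49) = 3.892; z_{0.26} = -0.6433, z_{0.86} = 1.08.
σ = (3.892 − 2.152)/(1.08 − (-0.6433)) = 1.010.
μ = 2.152 − (-0.6433)·1.010 = 2.801.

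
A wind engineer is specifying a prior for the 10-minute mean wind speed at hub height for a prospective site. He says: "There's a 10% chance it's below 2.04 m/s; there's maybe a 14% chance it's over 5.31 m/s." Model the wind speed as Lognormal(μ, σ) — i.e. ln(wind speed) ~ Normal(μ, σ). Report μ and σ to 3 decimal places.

μ ≈ 1.232, σ ≈ 0.405

If T ~ Lognormal(μ,σ) then ln T ~ Normal(μ,σ), so the p-quantile of ln T is μ + z_p·σ.
ln(2.04) = 0.7129 and ln(5.31) = 1.67; z_{0.1} = -1.282, z_{0.86} = 1.08.
σ = (1.67 − 0.7129)/(1.08 − (-1.282)) = 0.405.
μ = 0.7129 − (-1.282)·0.405 = 1.232.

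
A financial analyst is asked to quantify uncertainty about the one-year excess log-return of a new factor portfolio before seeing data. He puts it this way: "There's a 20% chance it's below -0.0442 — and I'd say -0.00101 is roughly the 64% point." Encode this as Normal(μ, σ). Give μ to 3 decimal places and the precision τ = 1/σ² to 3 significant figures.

μ = -0.014, τ = 772

The p-quantile of Normal(μ,σ) is μ + z_p·σ, with z_{0.2} = -0.8416 and z_{0.64} = 0.3585.
Eliminate σ: μ = (z₂·x₁ − z₁·x₂)/(z₂ − z₁) = (0.3585·-0.0442 − (-0.8416)·-0.00101)/1.2 = -0.014.
Then σ = (x₂ − x₁)/(z₂ − z₁) = (-0.00101 − -0.0442)/1.2 = 0.036.
Precision τ = 1/σ² = 1/0.03599² = 772.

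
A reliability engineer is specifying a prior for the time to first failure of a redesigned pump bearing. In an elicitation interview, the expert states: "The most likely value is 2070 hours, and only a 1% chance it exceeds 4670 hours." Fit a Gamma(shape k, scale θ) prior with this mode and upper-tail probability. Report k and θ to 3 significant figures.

k ≈ 8.25, θ ≈ 286

Gamma(k,θ) with k>1 has mode (k−1)θ, so θ = 2070/(k−1).
Need P(X < 4670) = 0.99 with θ tied to k this way. Start at k = 2, θ = 2070: P(X<4670) ≈ 0.659.
Too low — raise k to concentrate. Iterating converges to k ≈ 8.25.
Then θ = 2070/(8.25−1) ≈ 286.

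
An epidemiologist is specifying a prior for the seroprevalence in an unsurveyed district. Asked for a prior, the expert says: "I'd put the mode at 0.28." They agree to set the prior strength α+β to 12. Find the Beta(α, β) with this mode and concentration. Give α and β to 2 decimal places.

For α,β > 1 the Beta mode is (α−1)/(α+β−2). With α+β = 12, the mode is (α−1)/10.
Set (α−1)/10 = 0.28 → α = 1 + 0.28·10 = 3.80.
β = 12 − α = 8.20.

α = 3.80, β = 8.20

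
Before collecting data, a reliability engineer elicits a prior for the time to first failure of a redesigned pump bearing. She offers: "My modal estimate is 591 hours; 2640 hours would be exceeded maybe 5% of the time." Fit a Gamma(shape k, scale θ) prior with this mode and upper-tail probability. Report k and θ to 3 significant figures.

k ≈ 2.1, θ ≈ 539

Gamma(k,θ) with k>1 has mode (k−1)θ, so θ = 591/(k−1).
Need P(X < 2640) = 0.95 with θ tied to k this way. Start at k = 2, θ = 591: P(X<2640) ≈ 0.937.
Too low — raise k to concentrate. Iterating converges to k ≈ 2.1.
Then θ = 591/(2.1−1) ≈ 539.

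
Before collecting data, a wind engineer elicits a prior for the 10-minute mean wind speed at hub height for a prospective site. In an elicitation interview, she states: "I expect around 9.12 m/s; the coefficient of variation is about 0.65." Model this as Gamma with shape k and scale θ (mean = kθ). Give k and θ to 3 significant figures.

For Gamma(k, scale θ): mean = kθ, variance = kθ², so CV = 1/√k.
CV = 0.65, hence k = 1/CV² = 2.37.
Then θ = mean/k = 9.12/2.37 = 3.85.

k ≈ 2.37, θ ≈ 3.85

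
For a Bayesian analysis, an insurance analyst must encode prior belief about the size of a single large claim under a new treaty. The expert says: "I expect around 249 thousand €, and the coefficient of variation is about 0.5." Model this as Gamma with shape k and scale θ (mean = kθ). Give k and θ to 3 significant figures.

For Gamma(k, scale θ): mean = kθ, variance = kθ², so CV = 1/√k.
CV = 0.5, hence k = 1/CV² = 4.
Then θ = mean/k = 249/4 = 62.2.

k ≈ 4, θ ≈ 62.2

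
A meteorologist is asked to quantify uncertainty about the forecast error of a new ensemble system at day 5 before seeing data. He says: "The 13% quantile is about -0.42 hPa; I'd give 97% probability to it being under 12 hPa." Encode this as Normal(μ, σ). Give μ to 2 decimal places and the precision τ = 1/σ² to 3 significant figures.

μ = 4.23, τ = 0.0586

The p-quantile of Normal(μ,σ) is μ + z_p·σ, with z_{0.13} = -1.126 and z_{0.97} = 1.881.
Eliminate σ: μ = (z₂·x₁ − z₁·x₂)/(z₂ − z₁) = (1.881·-0.42 − (-1.126)·12)/3.007 = 4.23.
Then σ = (x₂ − x₁)/(z₂ − z₁) = (12 − -0.42)/3.007 = 4.13.
Precision τ = 1/σ² = 1/4.13² = 0.0586.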